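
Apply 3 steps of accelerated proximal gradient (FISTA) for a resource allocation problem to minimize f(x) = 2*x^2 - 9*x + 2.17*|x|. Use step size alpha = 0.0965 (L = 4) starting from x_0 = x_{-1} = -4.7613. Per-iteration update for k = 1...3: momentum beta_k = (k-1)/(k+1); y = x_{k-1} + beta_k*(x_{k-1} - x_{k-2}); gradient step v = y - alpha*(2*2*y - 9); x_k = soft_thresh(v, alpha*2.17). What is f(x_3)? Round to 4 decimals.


FISTA on f(x) = 2*x^2 - 9*x + 2.17*|x|
L = 4, alpha = 0.0965
Iteration 1: beta = 0.0, y = -4.7613 + 0.0*(-4.7613 + 4.7613) = -4.7613
  grad(y) = -28.0452, v = y - alpha*grad = -2.0549
  prox(v) = soft_thresh(-2.0549, 0.2094) = -1.8455
Iteration 2: beta = 0.3333, y = -1.8455 + 0.3333*(-1.8455 + 4.7613) = -0.8736
  grad(y) = -12.4944, v = y - alpha*grad = 0.3321
  prox(v) = soft_thresh(0.3321, 0.2094) = 0.1227
Iteration 3: beta = 0.5, y = 0.1227 + 0.5*(0.1227 + 1.8455) = 1.1068
  grad(y) = -4.5727, v = y - alpha*grad = 1.5481
  prox(v) = soft_thresh(1.5481, 0.2094) = 1.3387
f(x_3) = 2*1.3387^2 - 9*1.3387 + 2.17*|1.3387| = -5.5591


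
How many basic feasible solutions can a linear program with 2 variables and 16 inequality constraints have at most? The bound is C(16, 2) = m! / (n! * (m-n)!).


Each vertex corresponds to some choice of n active constraints out of m, so the number of vertices is at most C(m, n) = m! / (n!(m-n)!).
m = 16, n = 2
Numerator: 16 * 15
Denominator: 2! = 2
C(16, 2) = 120


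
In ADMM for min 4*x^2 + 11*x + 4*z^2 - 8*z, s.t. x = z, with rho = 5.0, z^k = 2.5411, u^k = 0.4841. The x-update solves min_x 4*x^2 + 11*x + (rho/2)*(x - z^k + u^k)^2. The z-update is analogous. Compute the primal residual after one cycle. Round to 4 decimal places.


ADMM iteration with rho = 5.0, z^k = 2.5411, u^k = 0.4841
Step 1: x-update.
Minimize 4*x^2 + 11*x + (5.0/2)*(x - 2.5411 + 0.4841)^2
FOC: (2*4 + 5.0)*x = -11 + 5.0*(2.5411 - 0.4841)
x^{k+1} = -0.055
Step 2: z-update.
Minimize 4*z^2 - 8*z + (5.0/2)*(-0.055 - z + 0.4841)^2
FOC: (2*4 + 5.0)*z = 8 + 5.0*(-0.055 + 0.4841)
z^{k+1} = 0.7804
Step 3: u-update.
u^{k+1} = 0.4841 - 0.055 - 0.7804 = -0.3513
Step 4: Primal residual = |-0.055 - 0.7804| = 0.8354


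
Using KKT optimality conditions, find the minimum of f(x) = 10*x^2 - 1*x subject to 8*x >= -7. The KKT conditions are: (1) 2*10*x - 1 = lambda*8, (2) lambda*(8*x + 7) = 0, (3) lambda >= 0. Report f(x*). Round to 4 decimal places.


Step 1: Try lambda = 0 (constraint inactive).
Stationarity: 2*10*x - 1 = 0
x* = 1/(2*10) = 0.05
Check constraint: 8*0.05 = 0.4 >= -7 -- satisfied.
Step 2: Compute optimal value.
f(x*) = 10*0.05^2 - 1*0.05 = -0.025


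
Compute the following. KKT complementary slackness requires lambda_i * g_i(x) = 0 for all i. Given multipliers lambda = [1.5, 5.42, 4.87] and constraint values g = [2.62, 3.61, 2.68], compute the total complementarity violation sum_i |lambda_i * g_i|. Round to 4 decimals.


KKT complementary slackness check:
lambda_1 * g_1 = 1.5 * 2.62 = 3.93
lambda_2 * g_2 = 5.42 * 3.61 = 19.5662
lambda_3 * g_3 = 4.87 * 2.68 = 13.0516
Total violation = 3.93 + 19.5662 + 13.0516 = 36.5478


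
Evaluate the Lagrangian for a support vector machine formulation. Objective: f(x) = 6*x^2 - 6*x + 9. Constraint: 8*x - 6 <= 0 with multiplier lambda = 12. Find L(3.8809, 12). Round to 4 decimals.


Step 1: Evaluate f(x).
f(3.8809) = 6*3.8809^2 - 6*3.8809 + 9 = 76.0829
Step 2: Evaluate g(x).
g(3.8809) = 8*3.8809 - 6 = 25.0472
Step 3: Compute Lagrangian.
L = 76.0829 + 12*25.0472 = 376.6493


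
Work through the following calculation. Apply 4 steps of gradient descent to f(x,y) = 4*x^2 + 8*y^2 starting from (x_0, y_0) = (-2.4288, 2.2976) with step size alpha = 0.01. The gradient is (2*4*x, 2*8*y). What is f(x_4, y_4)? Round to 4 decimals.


Gradient descent on f(x,y) = 4*x^2 + 8*y^2.
Starting point: (-2.4288, 2.2976), alpha = 0.01
Step 1: grad_x = 2*4*-2.4288 = -19.4304, grad_y = 2*8*2.2976 = 36.7616
  x_1 = -2.4288 - 0.01*-19.4304 = -2.2345
  y_1 = 2.2976 - 0.01*36.7616 = 1.93
Step 2: grad_x = 2*4*-2.2345 = -17.876, grad_y = 2*8*1.93 = 30.8797
  x_2 = -2.2345 - 0.01*-17.876 = -2.0557
  y_2 = 1.93 - 0.01*30.8797 = 1.6212
Step 3: grad_x = 2*4*-2.0557 = -16.4459, grad_y = 2*8*1.6212 = 25.939
  x_3 = -2.0557 - 0.01*-16.4459 = -1.8913
  y_3 = 1.6212 - 0.01*25.939 = 1.3618
Step 4: grad_x = 2*4*-1.8913 = -15.1302, grad_y = 2*8*1.3618 = 21.7887
  x_4 = -1.8913 - 0.01*-15.1302 = -1.74
  y_4 = 1.3618 - 0.01*21.7887 = 1.1439
f(-1.74, 1.1439) = 4*(-1.74)^2 + 8*1.1439^2 = 22.5783


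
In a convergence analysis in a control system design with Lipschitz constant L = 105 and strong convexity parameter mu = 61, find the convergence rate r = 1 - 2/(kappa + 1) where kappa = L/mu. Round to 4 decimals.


Step 1: Compute the condition number.
kappa = L/mu = 105/61 = 1.7213
Step 2: Compute the convergence rate.
r = 1 - 2/(kappa + 1) = 1 - 2*mu/(L + mu) = (L - mu)/(L + mu) = 44/166 = 0.2651


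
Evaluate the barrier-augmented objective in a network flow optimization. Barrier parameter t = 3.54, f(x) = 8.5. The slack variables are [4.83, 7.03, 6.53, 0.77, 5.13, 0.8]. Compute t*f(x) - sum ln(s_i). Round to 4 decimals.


Step 1: Compute log-barrier.
ln values: [1.5748, 1.9502, 1.8764, -0.2614, 1.6351, -0.2231]
phi = -(1.5748 + 1.9502 + 1.8764 - 0.2614 + 1.6351 - 0.2231) = -6.552
Step 2: Compute augmented objective.
t*f(x) = 3.54*8.5 = 30.09
Total = 30.09 - 6.552 = 23.538


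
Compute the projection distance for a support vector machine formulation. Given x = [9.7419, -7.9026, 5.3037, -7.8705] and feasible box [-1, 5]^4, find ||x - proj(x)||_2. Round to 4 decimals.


Project each component onto [-1, 5].
clip(9.7419) = 5.0, clip(-7.9026) = -1.0, clip(5.3037) = 5.0, clip(-7.8705) = -1.0
Projection = [5.0, -1.0, 5.0, -1.0]
Squared diffs: [22.4856, 47.6459, 0.0922, 47.2038]
Distance = sqrt(117.4275) = 10.8364


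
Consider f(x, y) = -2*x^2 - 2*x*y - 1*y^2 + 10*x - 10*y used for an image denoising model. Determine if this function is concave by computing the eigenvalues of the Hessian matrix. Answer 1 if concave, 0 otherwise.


The Hessian of f(x,y) = -2*x^2 - 2*x*y - 1*y^2 + 10*x - 10*y is:
H = [[-4, -2], [-2, -2]]
Trace = -4 - 2 = -6
Determinant = -4*-2 - (-2)^2 = 4
Discriminant = (-6)^2 - 4*4 = 20.0
Eigenvalues: lambda_1 = -5.2361, lambda_2 = -0.7639
The function is concave.

1


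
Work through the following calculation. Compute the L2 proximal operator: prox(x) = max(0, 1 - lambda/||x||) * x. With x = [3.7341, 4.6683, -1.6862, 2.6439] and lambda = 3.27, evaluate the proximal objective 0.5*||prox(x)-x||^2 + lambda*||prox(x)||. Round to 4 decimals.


Step 1: Compute ||x||.
||x|| = 6.7506
Step 2: Compute scaling factor.
scale = max(0, 1 - 3.27/6.7506) = 0.5156
Step 3: prox(x) = [1.9253, 2.407, -0.8694, 1.3632]
||prox(x)|| = 3.4806
Step 4: Proximal objective.
0.5*||prox-x||^2 = 5.3465
lambda*||prox|| = 11.3816
Total = 16.7279


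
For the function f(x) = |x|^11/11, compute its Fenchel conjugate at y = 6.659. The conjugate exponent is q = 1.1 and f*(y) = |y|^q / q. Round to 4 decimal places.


The conjugate exponent q satisfies 1/p + 1/q = 1.
p = 11, so q = 11/(11 - 1) = 1.1
|y|^q = 6.659^1.1 = 8.0491
f*(6.659) = 8.0491 / 1.1 = 7.3174


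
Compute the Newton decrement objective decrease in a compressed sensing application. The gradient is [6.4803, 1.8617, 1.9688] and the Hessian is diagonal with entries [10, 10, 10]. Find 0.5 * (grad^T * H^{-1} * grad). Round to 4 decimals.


Step 1: H is diagonal, so H^(-1) * g = [0.648, 0.1862, 0.1969].
Step 2: g^T H^(-1) g = sum_i g_i^2 / H_ii
  = (6.4803)^2/10 + (1.8617)^2/10 + (1.9688)^2/10
  = 4.1994 + 0.3466 + 0.3876 = 4.9336
Step 3: Objective decrease = 0.5 * g^T H^(-1) g = 2.4668


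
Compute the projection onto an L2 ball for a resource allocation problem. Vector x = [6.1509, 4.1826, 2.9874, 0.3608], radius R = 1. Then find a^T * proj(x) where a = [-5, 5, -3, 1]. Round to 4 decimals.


Step 1: Compute ||x|| (intermediates to 6 decimals).
||x|| = sqrt(6.1509^2 + 4.1826^2 + 2.9874^2 + 0.3608^2) = 8.023867
Step 2: Project.
Since ||x|| > R, scale = R/||x|| = 1/8.023867 = 0.124628, proj(x) = scale * x
proj(x) = [0.766574, 0.521269, 0.372314, 0.044966]
Step 3: Dot product.
a^T * proj(x) = -5*0.766574 + 5*0.521269 - 3*0.372314 + 1*0.044966 = -2.2985


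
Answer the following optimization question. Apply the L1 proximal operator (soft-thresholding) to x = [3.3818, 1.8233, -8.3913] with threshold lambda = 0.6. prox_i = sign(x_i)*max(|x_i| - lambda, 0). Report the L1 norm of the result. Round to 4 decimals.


Soft-thresholding with lambda = 0.6:
prox(3.3818) = sign(3.3818)*max(|3.3818| - 0.6, 0) = 2.7818
prox(1.8233) = sign(1.8233)*max(|1.8233| - 0.6, 0) = 1.2233
prox(-8.3913) = sign(-8.3913)*max(|-8.3913| - 0.6, 0) = -7.7913
prox(x) = [2.7818, 1.2233, -7.7913]
||prox(x)||_1 = 2.7818 + 1.2233 + 7.7913 = 11.7964


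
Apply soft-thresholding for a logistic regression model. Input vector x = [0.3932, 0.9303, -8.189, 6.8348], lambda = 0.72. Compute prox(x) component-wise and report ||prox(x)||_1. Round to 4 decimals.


Soft-thresholding with lambda = 0.72:
prox(0.3932) = sign(0.3932)*max(|0.3932| - 0.72, 0) = 0.0
prox(0.9303) = sign(0.9303)*max(|0.9303| - 0.72, 0) = 0.2103
prox(-8.189) = sign(-8.189)*max(|-8.189| - 0.72, 0) = -7.469
prox(6.8348) = sign(6.8348)*max(|6.8348| - 0.72, 0) = 6.1148
prox(x) = [0.0, 0.2103, -7.469, 6.1148]
||prox(x)||_1 = 0.0 + 0.2103 + 7.469 + 6.1148 = 13.7941


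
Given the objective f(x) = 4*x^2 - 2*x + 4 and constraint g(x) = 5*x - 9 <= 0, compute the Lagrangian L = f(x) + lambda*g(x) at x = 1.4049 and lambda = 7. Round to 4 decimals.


Step 1: Evaluate f(x).
f(1.4049) = 4*1.4049^2 - 2*1.4049 + 4 = 9.0852
Step 2: Evaluate g(x).
g(1.4049) = 5*1.4049 - 9 = -1.9755
Step 3: Compute Lagrangian.
L = 9.0852 + 7*-1.9755 = -4.7433


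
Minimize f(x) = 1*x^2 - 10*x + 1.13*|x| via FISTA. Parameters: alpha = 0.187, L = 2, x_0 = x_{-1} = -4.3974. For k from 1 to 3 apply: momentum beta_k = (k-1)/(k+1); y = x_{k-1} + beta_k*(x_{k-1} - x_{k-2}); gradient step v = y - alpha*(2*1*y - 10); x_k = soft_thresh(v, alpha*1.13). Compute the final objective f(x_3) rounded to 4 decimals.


FISTA on f(x) = 1*x^2 - 10*x + 1.13*|x|
L = 2, alpha = 0.187
Iteration 1: beta = 0.0, y = -4.3974 + 0.0*(-4.3974 + 4.3974) = -4.3974
  grad(y) = -18.7948, v = y - alpha*grad = -0.8828
  prox(v) = soft_thresh(-0.8828, 0.2113) = -0.6715
Iteration 2: beta = 0.3333, y = -0.6715 + 0.3333*(-0.6715 + 4.3974) = 0.5705
  grad(y) = -8.859, v = y - alpha*grad = 2.2271
  prox(v) = soft_thresh(2.2271, 0.2113) = 2.0158
Iteration 3: beta = 0.5, y = 2.0158 + 0.5*(2.0158 + 0.6715) = 3.3595
  grad(y) = -3.281, v = y - alpha*grad = 3.973
  prox(v) = soft_thresh(3.973, 0.2113) = 3.7617
f(x_3) = 1*3.7617^2 - 10*3.7617 + 1.13*|3.7617| = -19.2159


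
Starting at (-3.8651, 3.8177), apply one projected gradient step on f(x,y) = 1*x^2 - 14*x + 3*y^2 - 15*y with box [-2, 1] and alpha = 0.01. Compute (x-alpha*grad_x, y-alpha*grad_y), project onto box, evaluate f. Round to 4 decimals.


Step 1: Compute gradient at (-3.8651, 3.8177).
grad_x = 2*1*-3.8651 - 14 = -21.7302
grad_y = 2*3*3.8177 - 15 = 7.9062
Step 2: Gradient step.
x_raw = -3.8651 - 0.01*-21.7302 = -3.6478
y_raw = 3.8177 - 0.01*7.9062 = 3.7386
Step 3: Project onto [-2, 1].
x_proj = clip(-3.6478) = -2.0
y_proj = clip(3.7386) = 1.0
Step 4: Evaluate f.
f(-2.0, 1.0) = 20.0


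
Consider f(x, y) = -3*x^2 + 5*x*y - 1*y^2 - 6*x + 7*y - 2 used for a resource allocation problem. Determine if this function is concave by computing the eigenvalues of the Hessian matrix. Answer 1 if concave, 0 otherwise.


The Hessian of f(x,y) = -3*x^2 + 5*x*y - 1*y^2 - 6*x + 7*y - 2 is:
H = [[-6, 5], [5, -2]]
Trace = -6 - 2 = -8
Determinant = -6*-2 - (5)^2 = -13
Discriminant = (-8)^2 - 4*-13 = 116.0
Eigenvalues: lambda_1 = -9.3852, lambda_2 = 1.3852
The function is not concave.

0


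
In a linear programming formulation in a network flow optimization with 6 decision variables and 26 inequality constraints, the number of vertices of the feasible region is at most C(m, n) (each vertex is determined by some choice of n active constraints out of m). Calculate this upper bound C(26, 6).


Each vertex corresponds to some choice of n active constraints out of m, so the number of vertices is at most C(m, n) = m! / (n!(m-n)!).
m = 26, n = 6
Numerator: 26 * 25 * 24 * 23 * 22 * 21
Denominator: 6! = 720
C(26, 6) = 230230


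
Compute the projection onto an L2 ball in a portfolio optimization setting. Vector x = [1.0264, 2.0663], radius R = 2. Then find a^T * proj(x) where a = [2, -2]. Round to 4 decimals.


Step 1: Compute ||x|| (intermediates to 6 decimals).
||x|| = sqrt(1.0264^2 + 2.0663^2) = 2.307183
Step 2: Project.
Since ||x|| > R, scale = R/||x|| = 2/2.307183 = 0.866858, proj(x) = scale * x
proj(x) = [0.889743, 1.791189]
Step 3: Dot product.
a^T * proj(x) = 2*0.889743 - 2*1.791189 = -1.8029


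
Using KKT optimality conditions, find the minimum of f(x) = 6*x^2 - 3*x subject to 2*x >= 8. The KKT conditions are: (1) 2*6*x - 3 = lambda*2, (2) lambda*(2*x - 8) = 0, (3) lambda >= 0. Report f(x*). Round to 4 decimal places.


Step 1: Try lambda = 0 (constraint inactive).
x_unc = 3/(2*6) = 0.25
Check: 2*0.25 = 0.5 < 8 -- violated!
Step 2: Constraint must be active: 2*x = 8
x* = 8/2 = 4.0
lambda = (2*6*4.0 - 3)/2 = 22.5
Step 3: Compute optimal value.
f(x*) = 6*4.0^2 - 3*4.0 = 84.0


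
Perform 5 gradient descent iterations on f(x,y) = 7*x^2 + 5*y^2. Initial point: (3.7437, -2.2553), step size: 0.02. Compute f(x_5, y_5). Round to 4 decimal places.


Gradient descent on f(x,y) = 7*x^2 + 5*y^2.
Starting point: (3.7437, -2.2553), alpha = 0.02
Step 1: grad_x = 2*7*3.7437 = 52.4118, grad_y = 2*5*-2.2553 = -22.553
  x_1 = 3.7437 - 0.02*52.4118 = 2.6955
  y_1 = -2.2553 - 0.02*-22.553 = -1.8042
Step 2: grad_x = 2*7*2.6955 = 37.7365, grad_y = 2*5*-1.8042 = -18.0424
  x_2 = 2.6955 - 0.02*37.7365 = 1.9407
  y_2 = -1.8042 - 0.02*-18.0424 = -1.4434
Step 3: grad_x = 2*7*1.9407 = 27.1703, grad_y = 2*5*-1.4434 = -14.4339
  x_3 = 1.9407 - 0.02*27.1703 = 1.3973
  y_3 = -1.4434 - 0.02*-14.4339 = -1.1547
Step 4: grad_x = 2*7*1.3973 = 19.5626, grad_y = 2*5*-1.1547 = -11.5471
  x_4 = 1.3973 - 0.02*19.5626 = 1.0061
  y_4 = -1.1547 - 0.02*-11.5471 = -0.9238
Step 5: grad_x = 2*7*1.0061 = 14.0851, grad_y = 2*5*-0.9238 = -9.2377
  x_5 = 1.0061 - 0.02*14.0851 = 0.7244
  y_5 = -0.9238 - 0.02*-9.2377 = -0.739
f(0.7244, -0.739) = 7*0.7244^2 + 5*(-0.739)^2 = 6.4038


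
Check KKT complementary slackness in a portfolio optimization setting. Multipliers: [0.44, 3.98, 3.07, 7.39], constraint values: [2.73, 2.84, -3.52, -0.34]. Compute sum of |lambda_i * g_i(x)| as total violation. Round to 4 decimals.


KKT complementary slackness check:
lambda_1 * g_1 = 0.44 * 2.73 = 1.2012
lambda_2 * g_2 = 3.98 * 2.84 = 11.3032
lambda_3 * g_3 = 3.07 * -3.52 = -10.8064
lambda_4 * g_4 = 7.39 * -0.34 = -2.5126
Total violation = 1.2012 + 11.3032 + 10.8064 + 2.5126 = 25.8234


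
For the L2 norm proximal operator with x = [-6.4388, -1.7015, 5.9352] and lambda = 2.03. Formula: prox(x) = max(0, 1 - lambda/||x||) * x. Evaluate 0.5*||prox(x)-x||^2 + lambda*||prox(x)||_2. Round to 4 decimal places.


Step 1: Compute ||x||.
||x|| = 8.9208
Step 2: Compute scaling factor.
scale = max(0, 1 - 2.03/8.9208) = 0.7724
Step 3: prox(x) = [-4.9736, -1.3143, 4.5846]
||prox(x)|| = 6.8908
Step 4: Proximal objective.
0.5*||prox-x||^2 = 2.0605
lambda*||prox|| = 13.9883
Total = 16.0487


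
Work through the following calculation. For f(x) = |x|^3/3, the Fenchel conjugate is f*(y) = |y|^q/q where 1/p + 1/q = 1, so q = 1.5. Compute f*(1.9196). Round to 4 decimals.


The conjugate exponent q satisfies 1/p + 1/q = 1.
p = 3, so q = 3/(3 - 1) = 1.5
|y|^q = 1.9196^1.5 = 2.6596
f*(1.9196) = 2.6596 / 1.5 = 1.7731


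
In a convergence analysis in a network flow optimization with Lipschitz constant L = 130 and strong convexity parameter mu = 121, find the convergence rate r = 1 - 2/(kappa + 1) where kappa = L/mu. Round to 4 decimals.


Step 1: Compute the condition number.
kappa = L/mu = 130/121 = 1.0744
Step 2: Compute the convergence rate.
r = 1 - 2/(kappa + 1) = 1 - 2*mu/(L + mu) = (L - mu)/(L + mu) = 9/251 = 0.0359


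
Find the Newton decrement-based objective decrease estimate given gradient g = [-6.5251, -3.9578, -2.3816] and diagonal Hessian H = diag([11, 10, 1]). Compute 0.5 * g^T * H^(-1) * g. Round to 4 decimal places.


Step 1: H is diagonal, so H^(-1) * g = [-0.5932, -0.3958, -2.3816].
Step 2: g^T H^(-1) g = sum_i g_i^2 / H_ii
  = (-6.5251)^2/11 + (-3.9578)^2/10 + (-2.3816)^2/1
  = 3.8706 + 1.5664 + 5.672 = 11.1091
Step 3: Objective decrease = 0.5 * g^T H^(-1) g = 5.5545


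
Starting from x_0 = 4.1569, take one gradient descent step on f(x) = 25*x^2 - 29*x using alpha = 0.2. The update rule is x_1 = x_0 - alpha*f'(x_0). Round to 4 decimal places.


We compute the gradient at x_0 and apply the update.
f'(x) = 50*x - 29
f'(4.1569) = 50*4.1569 - 29 = 178.845
x_1 = 4.1569 - 0.2*178.845 = -31.6121


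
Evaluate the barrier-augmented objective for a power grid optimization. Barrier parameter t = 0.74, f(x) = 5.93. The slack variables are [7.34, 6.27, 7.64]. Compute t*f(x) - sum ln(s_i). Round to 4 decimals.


Step 1: Compute log-barrier.
ln values: [1.9933, 1.8358, 2.0334]
phi = -(1.9933 + 1.8358 + 2.0334) = -5.8625
Step 2: Compute augmented objective.
t*f(x) = 0.74*5.93 = 4.3882
Total = 4.3882 - 5.8625 = -1.4743


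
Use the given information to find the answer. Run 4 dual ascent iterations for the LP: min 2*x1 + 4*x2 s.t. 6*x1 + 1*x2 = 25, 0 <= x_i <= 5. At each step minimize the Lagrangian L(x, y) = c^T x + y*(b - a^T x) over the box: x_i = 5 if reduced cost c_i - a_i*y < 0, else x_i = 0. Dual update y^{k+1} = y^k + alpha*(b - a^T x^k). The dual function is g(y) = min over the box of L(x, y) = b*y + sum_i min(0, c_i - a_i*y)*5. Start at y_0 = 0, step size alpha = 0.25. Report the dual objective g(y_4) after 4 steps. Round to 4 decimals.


Dual ascent for LP: min 2*x1 + 4*x2, 6*x1 + 1*x2 = 25, 0 <= x_i <= 5
Step 1: y^k = 0.0, reduced costs: (2.0, 4.0)
  x^k = (0.0, 0.0), subgradient = b - a^T x = 25.0
  y^{k+1} = 0.0 + 0.25*25.0 = 6.25
Step 2: y^k = 6.25, reduced costs: (-35.5, -2.25)
  x^k = (5.0, 5.0), subgradient = b - a^T x = -10.0
  y^{k+1} = 6.25 + 0.25*-10.0 = 3.75
Step 3: y^k = 3.75, reduced costs: (-20.5, 0.25)
  x^k = (5.0, 0.0), subgradient = b - a^T x = -5.0
  y^{k+1} = 3.75 + 0.25*-5.0 = 2.5
Step 4: y^k = 2.5, reduced costs: (-13.0, 1.5)
  x^k = (5.0, 0.0), subgradient = b - a^T x = -5.0
  y^{k+1} = 2.5 + 0.25*-5.0 = 1.25
Dual objective at y_4 = 1.25: reduced costs (-5.5, 2.75), box minimizer x = (5.0, 0.0)
g(y_4) = b*y + (c1 - a1*y)*x1 + (c2 - a2*y)*x2 = 25*1.25 + (-5.5)*5.0 + 2.75*0.0 = 31.25 - 27.5 + 0.0 = 3.75


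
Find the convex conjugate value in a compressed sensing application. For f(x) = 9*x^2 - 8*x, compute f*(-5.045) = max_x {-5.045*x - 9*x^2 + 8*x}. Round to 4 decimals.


f*(y) = sup_x {y*x - a*x^2 - b*x} = sup_x {(y-b)*x - a*x^2}
FOC: (y - b) - 2a*x = 0 => x* = (y - b)/(2a)
x* = (-5.045 + 8)/(2*9) = 0.1642
f*(-5.045) = (y-b)^2/(4a) = (-5.045 + 8)^2/(4*9)
= 8.732/36 = 0.2426


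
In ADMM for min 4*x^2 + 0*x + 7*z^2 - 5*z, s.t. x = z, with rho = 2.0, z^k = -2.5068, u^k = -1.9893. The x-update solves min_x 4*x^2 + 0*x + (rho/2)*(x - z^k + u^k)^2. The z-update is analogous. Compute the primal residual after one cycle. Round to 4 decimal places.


ADMM iteration with rho = 2.0, z^k = -2.5068, u^k = -1.9893
Step 1: x-update.
Minimize 4*x^2 + 0*x + (2.0/2)*(x + 2.5068 - 1.9893)^2
FOC: (2*4 + 2.0)*x = 0 + 2.0*(-2.5068 + 1.9893)
x^{k+1} = -0.1035
Step 2: z-update.
Minimize 7*z^2 - 5*z + (2.0/2)*(-0.1035 - z - 1.9893)^2
FOC: (2*7 + 2.0)*z = 5 + 2.0*(-0.1035 - 1.9893)
z^{k+1} = 0.0509
Step 3: u-update.
u^{k+1} = -1.9893 - 0.1035 - 0.0509 = -2.1437
Step 4: Primal residual = |-0.1035 - 0.0509| = 0.1544


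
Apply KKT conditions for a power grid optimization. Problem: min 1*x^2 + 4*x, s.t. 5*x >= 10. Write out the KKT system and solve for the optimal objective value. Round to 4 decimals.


Step 1: Try lambda = 0 (constraint inactive).
x_unc = -4/(2*1) = -2.0
Check: 5*-2.0 = -10.0 < 10 -- violated!
Step 2: Constraint must be active: 5*x = 10
x* = 10/5 = 2.0
lambda = (2*1*2.0 + 4)/5 = 1.6
Step 3: Compute optimal value.
f(x*) = 1*2.0^2 + 4*2.0 = 12.0


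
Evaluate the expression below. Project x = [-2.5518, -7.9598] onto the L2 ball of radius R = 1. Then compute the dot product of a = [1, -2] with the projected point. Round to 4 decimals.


Step 1: Compute ||x|| (intermediates to 6 decimals).
||x|| = sqrt((-2.5518)^2 + (-7.9598)^2) = 8.358834
Step 2: Project.
Since ||x|| > R, scale = R/||x|| = 1/8.358834 = 0.119634, proj(x) = scale * x
proj(x) = [-0.305282, -0.952263]
Step 3: Dot product.
a^T * proj(x) = 1*(-0.305282) - 2*(-0.952263) = 1.5992


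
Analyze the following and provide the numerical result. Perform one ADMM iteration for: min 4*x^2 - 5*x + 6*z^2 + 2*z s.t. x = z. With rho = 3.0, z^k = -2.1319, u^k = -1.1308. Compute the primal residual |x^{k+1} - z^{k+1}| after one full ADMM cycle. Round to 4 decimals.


ADMM iteration with rho = 3.0, z^k = -2.1319, u^k = -1.1308
Step 1: x-update.
Minimize 4*x^2 - 5*x + (3.0/2)*(x + 2.1319 - 1.1308)^2
FOC: (2*4 + 3.0)*x = 5 + 3.0*(-2.1319 + 1.1308)
x^{k+1} = 0.1815
Step 2: z-update.
Minimize 6*z^2 + 2*z + (3.0/2)*(0.1815 - z - 1.1308)^2
FOC: (2*6 + 3.0)*z = -2 + 3.0*(0.1815 - 1.1308)
z^{k+1} = -0.3232
Step 3: u-update.
u^{k+1} = -1.1308 + 0.1815 + 0.3232 = -0.6261
Step 4: Primal residual = |0.1815 + 0.3232| = 0.5047


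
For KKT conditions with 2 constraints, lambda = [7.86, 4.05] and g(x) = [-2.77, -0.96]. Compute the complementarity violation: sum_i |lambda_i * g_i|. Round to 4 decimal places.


KKT complementary slackness check:
lambda_1 * g_1 = 7.86 * -2.77 = -21.7722
lambda_2 * g_2 = 4.05 * -0.96 = -3.888
Total violation = 21.7722 + 3.888 = 25.6602


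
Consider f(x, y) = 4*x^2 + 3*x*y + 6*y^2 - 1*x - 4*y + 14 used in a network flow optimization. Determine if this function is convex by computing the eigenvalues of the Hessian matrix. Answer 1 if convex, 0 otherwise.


The Hessian of f(x,y) = 4*x^2 + 3*x*y + 6*y^2 - 1*x - 4*y + 14 is:
H = [[8, 3], [3, 12]]
Trace = 8 + 12 = 20
Determinant = 8*12 - (3)^2 = 87
Discriminant = (20)^2 - 4*87 = 52.0
Eigenvalues: lambda_1 = 6.3944, lambda_2 = 13.6056
The function is convex.

1


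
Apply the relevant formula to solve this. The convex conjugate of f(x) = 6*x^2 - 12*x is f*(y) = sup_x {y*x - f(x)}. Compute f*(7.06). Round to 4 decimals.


f*(y) = sup_x {y*x - a*x^2 - b*x} = sup_x {(y-b)*x - a*x^2}
FOC: (y - b) - 2a*x = 0 => x* = (y - b)/(2a)
x* = (7.06 + 12)/(2*6) = 1.5883
f*(7.06) = (y-b)^2/(4a) = (7.06 + 12)^2/(4*6)
= 363.2836/24 = 15.1368


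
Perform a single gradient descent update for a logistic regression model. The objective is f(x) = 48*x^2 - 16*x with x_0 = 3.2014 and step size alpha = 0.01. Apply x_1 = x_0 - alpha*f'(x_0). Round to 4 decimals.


We compute the gradient at x_0 and apply the update.
f'(x) = 96*x - 16
f'(3.2014) = 96*3.2014 - 16 = 291.3344
x_1 = 3.2014 - 0.01*291.3344 = 0.2881


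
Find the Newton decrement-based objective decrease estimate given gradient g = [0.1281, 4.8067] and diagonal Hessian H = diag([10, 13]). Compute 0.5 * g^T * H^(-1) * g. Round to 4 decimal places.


Step 1: H is diagonal, so H^(-1) * g = [0.0128, 0.3697].
Step 2: g^T H^(-1) g = sum_i g_i^2 / H_ii
  = (0.1281)^2/10 + (4.8067)^2/13
  = 0.0016 + 1.7773 = 1.7789
Step 3: Objective decrease = 0.5 * g^T H^(-1) g = 0.8894


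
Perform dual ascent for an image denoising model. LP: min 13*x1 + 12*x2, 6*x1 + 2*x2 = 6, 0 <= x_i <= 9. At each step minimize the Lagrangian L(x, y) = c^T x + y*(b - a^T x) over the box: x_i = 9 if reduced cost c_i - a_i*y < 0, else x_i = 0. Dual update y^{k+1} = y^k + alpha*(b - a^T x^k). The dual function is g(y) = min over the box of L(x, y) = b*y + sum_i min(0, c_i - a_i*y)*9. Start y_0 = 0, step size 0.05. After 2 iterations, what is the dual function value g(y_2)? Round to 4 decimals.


Dual ascent for LP: min 13*x1 + 12*x2, 6*x1 + 2*x2 = 6, 0 <= x_i <= 9
Step 1: y^k = 0.0, reduced costs: (13.0, 12.0)
  x^k = (0.0, 0.0), subgradient = b - a^T x = 6.0
  y^{k+1} = 0.0 + 0.05*6.0 = 0.3
Step 2: y^k = 0.3, reduced costs: (11.2, 11.4)
  x^k = (0.0, 0.0), subgradient = b - a^T x = 6.0
  y^{k+1} = 0.3 + 0.05*6.0 = 0.6
Dual objective at y_2 = 0.6: reduced costs (9.4, 10.8), box minimizer x = (0.0, 0.0)
g(y_2) = b*y + (c1 - a1*y)*x1 + (c2 - a2*y)*x2 = 6*0.6 + 9.4*0.0 + 10.8*0.0 = 3.6 + 0.0 + 0.0 = 3.6


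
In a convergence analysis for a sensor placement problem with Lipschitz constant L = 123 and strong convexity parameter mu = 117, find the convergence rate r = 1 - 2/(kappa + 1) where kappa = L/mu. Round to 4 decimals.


Step 1: Compute the condition number.
kappa = L/mu = 123/117 = 1.0513
Step 2: Compute the convergence rate.
r = 1 - 2/(kappa + 1) = 1 - 2*mu/(L + mu) = (L - mu)/(L + mu) = 6/240 = 0.025


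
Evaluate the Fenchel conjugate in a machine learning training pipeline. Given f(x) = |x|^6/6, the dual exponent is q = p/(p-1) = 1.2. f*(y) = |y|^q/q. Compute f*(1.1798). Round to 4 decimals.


The conjugate exponent q satisfies 1/p + 1/q = 1.
p = 6, so q = 6/(6 - 1) = 1.2
|y|^q = 1.1798^1.2 = 1.2195
f*(1.1798) = 1.2195 / 1.2 = 1.0162


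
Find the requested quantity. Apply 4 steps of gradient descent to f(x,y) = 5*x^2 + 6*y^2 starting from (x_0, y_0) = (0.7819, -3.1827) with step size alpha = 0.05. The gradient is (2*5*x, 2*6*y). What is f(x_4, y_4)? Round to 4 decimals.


Gradient descent on f(x,y) = 5*x^2 + 6*y^2.
Starting point: (0.7819, -3.1827), alpha = 0.05
Step 1: grad_x = 2*5*0.7819 = 7.819, grad_y = 2*6*-3.1827 = -38.1924
  x_1 = 0.7819 - 0.05*7.819 = 0.391
  y_1 = -3.1827 - 0.05*-38.1924 = -1.2731
Step 2: grad_x = 2*5*0.391 = 3.9095, grad_y = 2*6*-1.2731 = -15.277
  x_2 = 0.391 - 0.05*3.9095 = 0.1955
  y_2 = -1.2731 - 0.05*-15.277 = -0.5092
Step 3: grad_x = 2*5*0.1955 = 1.9548, grad_y = 2*6*-0.5092 = -6.1108
  x_3 = 0.1955 - 0.05*1.9548 = 0.0977
  y_3 = -0.5092 - 0.05*-6.1108 = -0.2037
Step 4: grad_x = 2*5*0.0977 = 0.9774, grad_y = 2*6*-0.2037 = -2.4443
  x_4 = 0.0977 - 0.05*0.9774 = 0.0489
  y_4 = -0.2037 - 0.05*-2.4443 = -0.0815
f(0.0489, -0.0815) = 5*0.0489^2 + 6*(-0.0815)^2 = 0.0518


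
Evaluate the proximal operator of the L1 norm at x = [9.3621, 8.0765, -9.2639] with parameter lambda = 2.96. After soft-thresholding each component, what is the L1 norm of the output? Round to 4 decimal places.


Soft-thresholding with lambda = 2.96:
prox(9.3621) = sign(9.3621)*max(|9.3621| - 2.96, 0) = 6.4021
prox(8.0765) = sign(8.0765)*max(|8.0765| - 2.96, 0) = 5.1165
prox(-9.2639) = sign(-9.2639)*max(|-9.2639| - 2.96, 0) = -6.3039
prox(x) = [6.4021, 5.1165, -6.3039]
||prox(x)||_1 = 6.4021 + 5.1165 + 6.3039 = 17.8225


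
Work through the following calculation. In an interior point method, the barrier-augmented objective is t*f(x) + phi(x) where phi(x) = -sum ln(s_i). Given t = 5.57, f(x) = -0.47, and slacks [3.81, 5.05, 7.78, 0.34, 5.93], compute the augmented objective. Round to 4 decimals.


Step 1: Compute log-barrier.
ln values: [1.3376, 1.6194, 2.0516, -1.0788, 1.78]
phi = -(1.3376 + 1.6194 + 2.0516 - 1.0788 + 1.78) = -5.7098
Step 2: Compute augmented objective.
t*f(x) = 5.57*-0.47 = -2.6179
Total = -2.6179 - 5.7098 = -8.3277


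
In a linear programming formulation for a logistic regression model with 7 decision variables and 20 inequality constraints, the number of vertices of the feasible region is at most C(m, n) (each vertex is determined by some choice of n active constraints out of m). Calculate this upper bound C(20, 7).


Each vertex corresponds to some choice of n active constraints out of m, so the number of vertices is at most C(m, n) = m! / (n!(m-n)!).
m = 20, n = 7
Numerator: 20 * 19 * 18 * 17 * 16 * 15 * 14
Denominator: 7! = 5040
C(20, 7) = 77520


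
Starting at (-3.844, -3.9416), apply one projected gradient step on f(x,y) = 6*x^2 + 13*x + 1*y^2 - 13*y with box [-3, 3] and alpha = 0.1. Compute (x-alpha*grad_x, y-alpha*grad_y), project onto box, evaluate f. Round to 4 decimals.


Step 1: Compute gradient at (-3.844, -3.9416).
grad_x = 2*6*-3.844 + 13 = -33.128
grad_y = 2*1*-3.9416 - 13 = -20.8832
Step 2: Gradient step.
x_raw = -3.844 - 0.1*-33.128 = -0.5312
y_raw = -3.9416 - 0.1*-20.8832 = -1.8533
Step 3: Project onto [-3, 3].
x_proj = clip(-0.5312) = -0.5312
y_proj = clip(-1.8533) = -1.8533
Step 4: Evaluate f.
f(-0.5312, -1.8533) = 22.3147


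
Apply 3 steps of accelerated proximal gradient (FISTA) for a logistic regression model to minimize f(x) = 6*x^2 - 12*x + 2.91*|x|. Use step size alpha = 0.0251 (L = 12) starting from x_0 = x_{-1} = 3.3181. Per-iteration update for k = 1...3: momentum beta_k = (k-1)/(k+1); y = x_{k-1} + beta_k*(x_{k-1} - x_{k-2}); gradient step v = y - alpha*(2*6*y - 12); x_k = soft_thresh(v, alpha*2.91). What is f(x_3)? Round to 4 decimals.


FISTA on f(x) = 6*x^2 - 12*x + 2.91*|x|
L = 12, alpha = 0.0251
Iteration 1: beta = 0.0, y = 3.3181 + 0.0*(3.3181 - 3.3181) = 3.3181
  grad(y) = 27.8172, v = y - alpha*grad = 2.6199
  prox(v) = soft_thresh(2.6199, 0.073) = 2.5468
Iteration 2: beta = 0.3333, y = 2.5468 + 0.3333*(2.5468 - 3.3181) = 2.2898
  grad(y) = 15.4772, v = y - alpha*grad = 1.9013
  prox(v) = soft_thresh(1.9013, 0.073) = 1.8282
Iteration 3: beta = 0.5, y = 1.8282 + 0.5*(1.8282 - 2.5468) = 1.4689
  grad(y) = 5.6273, v = y - alpha*grad = 1.3277
  prox(v) = soft_thresh(1.3277, 0.073) = 1.2547
f(x_3) = 6*1.2547^2 - 12*1.2547 + 2.91*|1.2547| = -1.9598


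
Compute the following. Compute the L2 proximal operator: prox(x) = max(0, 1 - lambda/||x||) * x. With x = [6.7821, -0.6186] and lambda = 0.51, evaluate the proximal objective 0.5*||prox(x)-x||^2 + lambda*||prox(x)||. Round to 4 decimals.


Step 1: Compute ||x||.
||x|| = 6.8103
Step 2: Compute scaling factor.
scale = max(0, 1 - 0.51/6.8103) = 0.9251
Step 3: prox(x) = [6.2742, -0.5723]
||prox(x)|| = 6.3003
Step 4: Proximal objective.
0.5*||prox-x||^2 = 0.1301
lambda*||prox|| = 3.2132
Total = 3.3432


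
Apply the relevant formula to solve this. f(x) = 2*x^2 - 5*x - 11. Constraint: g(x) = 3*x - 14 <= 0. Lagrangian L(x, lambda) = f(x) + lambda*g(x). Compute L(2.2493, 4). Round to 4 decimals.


Step 1: Evaluate f(x).
f(2.2493) = 2*2.2493^2 - 5*2.2493 - 11 = -12.1278
Step 2: Evaluate g(x).
g(2.2493) = 3*2.2493 - 14 = -7.2521
Step 3: Compute Lagrangian.
L = -12.1278 + 4*-7.2521 = -41.1362


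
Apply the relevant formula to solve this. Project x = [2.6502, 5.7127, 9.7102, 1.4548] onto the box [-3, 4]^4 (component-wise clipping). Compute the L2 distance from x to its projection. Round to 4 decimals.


Project each component onto [-3, 4].
clip(2.6502) = 2.6502, clip(5.7127) = 4.0, clip(9.7102) = 4.0, clip(1.4548) = 1.4548
Projection = [2.6502, 4.0, 4.0, 1.4548]
Squared diffs: [0.0, 2.9333, 32.6064, 0.0]
Distance = sqrt(35.5397) = 5.9615


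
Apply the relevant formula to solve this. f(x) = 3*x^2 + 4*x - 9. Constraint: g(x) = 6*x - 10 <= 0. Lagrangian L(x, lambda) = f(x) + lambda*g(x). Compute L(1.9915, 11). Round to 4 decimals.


Step 1: Evaluate f(x).
f(1.9915) = 3*1.9915^2 + 4*1.9915 - 9 = 10.8642
Step 2: Evaluate g(x).
g(1.9915) = 6*1.9915 - 10 = 1.949
Step 3: Compute Lagrangian.
L = 10.8642 + 11*1.949 = 32.3032


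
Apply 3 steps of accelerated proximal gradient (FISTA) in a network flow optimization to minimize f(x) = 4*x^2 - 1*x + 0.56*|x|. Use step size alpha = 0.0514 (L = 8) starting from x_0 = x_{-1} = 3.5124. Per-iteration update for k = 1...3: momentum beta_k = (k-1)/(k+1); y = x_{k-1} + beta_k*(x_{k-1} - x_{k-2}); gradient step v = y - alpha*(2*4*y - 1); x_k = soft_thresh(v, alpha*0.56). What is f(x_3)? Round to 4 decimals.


FISTA on f(x) = 4*x^2 - 1*x + 0.56*|x|
L = 8, alpha = 0.0514
Iteration 1: beta = 0.0, y = 3.5124 + 0.0*(3.5124 - 3.5124) = 3.5124
  grad(y) = 27.0992, v = y - alpha*grad = 2.1195
  prox(v) = soft_thresh(2.1195, 0.0288) = 2.0907
Iteration 2: beta = 0.3333, y = 2.0907 + 0.3333*(2.0907 - 3.5124) = 1.6168
  grad(y) = 11.9346, v = y - alpha*grad = 1.0034
  prox(v) = soft_thresh(1.0034, 0.0288) = 0.9746
Iteration 3: beta = 0.5, y = 0.9746 + 0.5*(0.9746 - 2.0907) = 0.4165
  grad(y) = 2.3323, v = y - alpha*grad = 0.2967
  prox(v) = soft_thresh(0.2967, 0.0288) = 0.2679
f(x_3) = 4*0.2679^2 - 1*0.2679 + 0.56*|0.2679| = 0.1692


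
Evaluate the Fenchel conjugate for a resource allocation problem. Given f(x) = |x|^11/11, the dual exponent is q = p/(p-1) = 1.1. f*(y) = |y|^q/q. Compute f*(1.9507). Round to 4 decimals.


The conjugate exponent q satisfies 1/p + 1/q = 1.
p = 11, so q = 11/(11 - 1) = 1.1
|y|^q = 1.9507^1.1 = 2.0855
f*(1.9507) = 2.0855 / 1.1 = 1.8959


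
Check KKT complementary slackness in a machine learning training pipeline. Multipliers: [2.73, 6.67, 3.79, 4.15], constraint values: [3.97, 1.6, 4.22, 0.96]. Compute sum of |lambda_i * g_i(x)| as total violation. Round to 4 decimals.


KKT complementary slackness check:
lambda_1 * g_1 = 2.73 * 3.97 = 10.8381
lambda_2 * g_2 = 6.67 * 1.6 = 10.672
lambda_3 * g_3 = 3.79 * 4.22 = 15.9938
lambda_4 * g_4 = 4.15 * 0.96 = 3.984
Total violation = 10.8381 + 10.672 + 15.9938 + 3.984 = 41.4879


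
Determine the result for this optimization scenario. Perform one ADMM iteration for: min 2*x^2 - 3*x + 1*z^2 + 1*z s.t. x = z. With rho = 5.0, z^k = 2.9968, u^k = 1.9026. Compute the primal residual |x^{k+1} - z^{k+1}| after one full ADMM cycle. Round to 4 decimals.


ADMM iteration with rho = 5.0, z^k = 2.9968, u^k = 1.9026
Step 1: x-update.
Minimize 2*x^2 - 3*x + (5.0/2)*(x - 2.9968 + 1.9026)^2
FOC: (2*2 + 5.0)*x = 3 + 5.0*(2.9968 - 1.9026)
x^{k+1} = 0.9412
Step 2: z-update.
Minimize 1*z^2 + 1*z + (5.0/2)*(0.9412 - z + 1.9026)^2
FOC: (2*1 + 5.0)*z = -1 + 5.0*(0.9412 + 1.9026)
z^{k+1} = 1.8884
Step 3: u-update.
u^{k+1} = 1.9026 + 0.9412 - 1.8884 = 0.9554
Step 4: Primal residual = |0.9412 - 1.8884| = 0.9472


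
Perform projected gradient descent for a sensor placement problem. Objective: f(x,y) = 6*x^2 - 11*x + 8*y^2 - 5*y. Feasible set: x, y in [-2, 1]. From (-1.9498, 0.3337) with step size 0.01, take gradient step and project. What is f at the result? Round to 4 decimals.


Step 1: Compute gradient at (-1.9498, 0.3337).
grad_x = 2*6*-1.9498 - 11 = -34.3976
grad_y = 2*8*0.3337 - 5 = 0.3392
Step 2: Gradient step.
x_raw = -1.9498 - 0.01*-34.3976 = -1.6058
y_raw = 0.3337 - 0.01*0.3392 = 0.3303
Step 3: Project onto [-2, 1].
x_proj = clip(-1.6058) = -1.6058
y_proj = clip(0.3303) = 0.3303
Step 4: Evaluate f.
f(-1.6058, 0.3303) = 32.3574


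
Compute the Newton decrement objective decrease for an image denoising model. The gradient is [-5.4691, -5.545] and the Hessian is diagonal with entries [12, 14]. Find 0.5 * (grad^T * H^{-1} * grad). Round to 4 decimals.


Step 1: H is diagonal, so H^(-1) * g = [-0.4558, -0.3961].
Step 2: g^T H^(-1) g = sum_i g_i^2 / H_ii
  = (-5.4691)^2/12 + (-5.545)^2/14
  = 2.4926 + 2.1962 = 4.6888
Step 3: Objective decrease = 0.5 * g^T H^(-1) g = 2.3444


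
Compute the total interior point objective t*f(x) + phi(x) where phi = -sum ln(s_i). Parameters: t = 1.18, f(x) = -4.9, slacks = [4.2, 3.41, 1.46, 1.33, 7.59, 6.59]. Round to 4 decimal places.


Step 1: Compute log-barrier.
ln values: [1.4351, 1.2267, 0.3784, 0.2852, 2.0268, 1.8856]
phi = -(1.4351 + 1.2267 + 0.3784 + 0.2852 + 2.0268 + 1.8856) = -7.2378
Step 2: Compute augmented objective.
t*f(x) = 1.18*-4.9 = -5.782
Total = -5.782 - 7.2378 = -13.0198


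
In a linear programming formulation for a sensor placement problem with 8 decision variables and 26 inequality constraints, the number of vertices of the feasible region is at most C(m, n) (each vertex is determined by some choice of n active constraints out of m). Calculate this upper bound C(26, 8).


Each vertex corresponds to some choice of n active constraints out of m, so the number of vertices is at most C(m, n) = m! / (n!(m-n)!).
m = 26, n = 8
Numerator: 26 * 25 * 24 * 23 * 22 * 21 * 20 * 19
Denominator: 8! = 40320
C(26, 8) = 1562275


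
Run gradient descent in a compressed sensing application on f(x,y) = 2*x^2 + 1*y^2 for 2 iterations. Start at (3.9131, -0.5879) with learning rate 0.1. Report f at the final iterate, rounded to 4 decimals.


Gradient descent on f(x,y) = 2*x^2 + 1*y^2.
Starting point: (3.9131, -0.5879), alpha = 0.1
Step 1: grad_x = 2*2*3.9131 = 15.6524, grad_y = 2*1*-0.5879 = -1.1758
  x_1 = 3.9131 - 0.1*15.6524 = 2.3479
  y_1 = -0.5879 - 0.1*-1.1758 = -0.4703
Step 2: grad_x = 2*2*2.3479 = 9.3914, grad_y = 2*1*-0.4703 = -0.9406
  x_2 = 2.3479 - 0.1*9.3914 = 1.4087
  y_2 = -0.4703 - 0.1*-0.9406 = -0.3763
f(1.4087, -0.3763) = 2*1.4087^2 + 1*(-0.3763)^2 = 4.1105


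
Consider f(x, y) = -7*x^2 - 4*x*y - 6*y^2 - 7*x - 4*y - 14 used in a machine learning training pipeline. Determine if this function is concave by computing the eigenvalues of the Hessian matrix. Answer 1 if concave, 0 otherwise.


The Hessian of f(x,y) = -7*x^2 - 4*x*y - 6*y^2 - 7*x - 4*y - 14 is:
H = [[-14, -4], [-4, -12]]
Trace = -14 - 12 = -26
Determinant = -14*-12 - (-4)^2 = 152
Discriminant = (-26)^2 - 4*152 = 68.0
Eigenvalues: lambda_1 = -17.1231, lambda_2 = -8.8769
The function is concave.

1


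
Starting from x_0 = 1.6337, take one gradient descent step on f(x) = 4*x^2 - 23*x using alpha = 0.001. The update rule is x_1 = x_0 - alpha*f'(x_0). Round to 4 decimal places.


We compute the gradient at x_0 and apply the update.
f'(x) = 8*x - 23
f'(1.6337) = 8*1.6337 - 23 = -9.9304
x_1 = 1.6337 - 0.001*-9.9304 = 1.6436


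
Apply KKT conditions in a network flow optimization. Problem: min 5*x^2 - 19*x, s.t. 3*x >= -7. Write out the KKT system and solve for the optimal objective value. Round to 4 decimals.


Step 1: Try lambda = 0 (constraint inactive).
Stationarity: 2*5*x - 19 = 0
x* = 19/(2*5) = 1.9
Check constraint: 3*1.9 = 5.7 >= -7 -- satisfied.
Step 2: Compute optimal value.
f(x*) = 5*1.9^2 - 19*1.9 = -18.05


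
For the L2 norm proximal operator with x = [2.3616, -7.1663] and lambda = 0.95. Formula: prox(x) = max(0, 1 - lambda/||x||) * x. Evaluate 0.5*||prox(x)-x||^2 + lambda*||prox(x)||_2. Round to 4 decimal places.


Step 1: Compute ||x||.
||x|| = 7.5454
Step 2: Compute scaling factor.
scale = max(0, 1 - 0.95/7.5454) = 0.8741
Step 3: prox(x) = [2.0643, -6.264]
||prox(x)|| = 6.5954
Step 4: Proximal objective.
0.5*||prox-x||^2 = 0.4513
lambda*||prox|| = 6.2656
Total = 6.7169


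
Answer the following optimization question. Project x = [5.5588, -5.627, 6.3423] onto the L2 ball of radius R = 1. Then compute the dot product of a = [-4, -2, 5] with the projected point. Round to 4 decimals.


Step 1: Compute ||x|| (intermediates to 6 decimals).
||x|| = sqrt(5.5588^2 + (-5.627)^2 + 6.3423^2) = 10.138449
Step 2: Project.
Since ||x|| > R, scale = R/||x|| = 1/10.138449 = 0.098634, proj(x) = scale * x
proj(x) = [0.548287, -0.555014, 0.625566]
Step 3: Dot product.
a^T * proj(x) = -4*0.548287 - 2*(-0.555014) + 5*0.625566 = 2.0447


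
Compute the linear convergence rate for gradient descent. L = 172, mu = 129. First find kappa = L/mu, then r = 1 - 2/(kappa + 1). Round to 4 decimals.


Step 1: Compute the condition number.
kappa = L/mu = 172/129 = 1.3333
Step 2: Compute the convergence rate.
r = 1 - 2/(kappa + 1) = 1 - 2*mu/(L + mu) = (L - mu)/(L + mu) = 43/301 = 0.1429


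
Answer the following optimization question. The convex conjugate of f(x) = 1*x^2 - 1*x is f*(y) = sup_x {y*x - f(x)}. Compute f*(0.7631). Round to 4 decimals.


f*(y) = sup_x {y*x - a*x^2 - b*x} = sup_x {(y-b)*x - a*x^2}
FOC: (y - b) - 2a*x = 0 => x* = (y - b)/(2a)
x* = (0.7631 + 1)/(2*1) = 0.8816
f*(0.7631) = (y-b)^2/(4a) = (0.7631 + 1)^2/(4*1)
= 3.1085/4 = 0.7771


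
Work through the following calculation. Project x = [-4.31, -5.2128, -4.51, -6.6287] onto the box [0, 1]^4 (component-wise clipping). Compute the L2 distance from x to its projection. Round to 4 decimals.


Project each component onto [0, 1].
clip(-4.31) = 0.0, clip(-5.2128) = 0.0, clip(-4.51) = 0.0, clip(-6.6287) = 0.0
Projection = [0.0, 0.0, 0.0, 0.0]
Squared diffs: [18.5761, 27.1733, 20.3401, 43.9397]
Distance = sqrt(110.0292) = 10.4895
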